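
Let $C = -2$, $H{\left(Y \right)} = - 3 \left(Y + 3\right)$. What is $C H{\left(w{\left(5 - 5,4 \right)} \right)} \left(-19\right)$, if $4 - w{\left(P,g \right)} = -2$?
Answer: $-1026$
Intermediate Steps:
$w{\left(P,g \right)} = 6$ ($w{\left(P,g \right)} = 4 - -2 = 4 + 2 = 6$)
$H{\left(Y \right)} = -9 - 3 Y$ ($H{\left(Y \right)} = - 3 \left(3 + Y\right) = -9 - 3 Y$)
$C H{\left(w{\left(5 - 5,4 \right)} \right)} \left(-19\right) = - 2 \left(-9 - 18\right) \left(-19\right) = \left(-2\right) \left(-27\right) \left(-19\right) = 54 \left(-19\right) = -1026$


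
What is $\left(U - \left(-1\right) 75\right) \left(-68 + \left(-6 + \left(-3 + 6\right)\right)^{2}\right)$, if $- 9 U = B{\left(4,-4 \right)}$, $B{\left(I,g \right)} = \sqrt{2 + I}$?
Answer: $-4425 + \frac{59 \sqrt{6}}{9} \approx -4408.9$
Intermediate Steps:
$U = - \frac{\sqrt{6}}{9}$ ($U = - \frac{\sqrt{2 + 4}}{9} = - \frac{\sqrt{6}}{9} \approx -0.27217$)
$\left(U - \left(-1\right) 75\right) \left(-68 + \left(-6 + \left(-3 + 6\right)\right)^{2}\right) = \left(- \frac{\sqrt{6}}{9} - \left(-1\right) 75\right) \left(-68 + \left(-6 + \left(-3 + 6\right)\right)^{2}\right) = \left(- \frac{\sqrt{6}}{9} - -75\right) \left(-68 + \left(-6 + 3\right)^{2}\right) = \left(- \frac{\sqrt{6}}{9} + 75\right) \left(-68 + \left(-3\right)^{2}\right) = \left(75 - \frac{\sqrt{6}}{9}\right) \left(-68 + 9\right) = \left(75 - \frac{\sqrt{6}}{9}\right) \left(-59\right) = -4425 + \frac{59 \sqrt{6}}{9}$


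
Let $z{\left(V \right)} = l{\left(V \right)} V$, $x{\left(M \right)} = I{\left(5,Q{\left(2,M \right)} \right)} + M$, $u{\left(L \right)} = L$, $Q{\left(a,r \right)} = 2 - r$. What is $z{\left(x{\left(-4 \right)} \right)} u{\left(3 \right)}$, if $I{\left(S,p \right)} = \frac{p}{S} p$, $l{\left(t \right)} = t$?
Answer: $\frac{768}{25} \approx 30.72$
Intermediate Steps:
$I{\left(S,p \right)} = \frac{p^{2}}{S}$
$x{\left(M \right)} = M + \frac{\left(2 - M\right)^{2}}{5}$ ($x{\left(M \right)} = \frac{\left(2 - M\right)^{2}}{5} + M = M + \frac{\left(2 - M\right)^{2}}{5}$)
$z{\left(V \right)} = V^{2}$ ($z{\left(V \right)} = V V = V^{2}$)
$z{\left(x{\left(-4 \right)} \right)} u{\left(3 \right)} = \left(\frac{4}{5} + \frac{1}{5} \left(-4\right) + \frac{\left(-4\right)^{2}}{5}\right)^{2} \cdot 3 = \left(\frac{4}{5} - \frac{4}{5} + \frac{1}{5} \cdot 16\right)^{2} \cdot 3 = \left(\frac{4}{5} - \frac{4}{5} + \frac{16}{5}\right)^{2} \cdot 3 = \left(\frac{16}{5}\right)^{2} \cdot 3 = \frac{256}{25} \cdot 3 = \frac{768}{25}$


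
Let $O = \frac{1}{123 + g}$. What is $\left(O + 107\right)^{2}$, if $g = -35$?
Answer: $\frac{88679889}{7744} \approx 11451.0$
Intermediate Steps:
$O = \frac{1}{88}$ ($O = \frac{1}{123 - 35} = \frac{1}{88} \approx 0.011364$)
$\left(O + 107\right)^{2} = \left(\frac{1}{88} + 107\right)^{2} = \left(\frac{9417}{88}\right)^{2} = \frac{88679889}{7744}$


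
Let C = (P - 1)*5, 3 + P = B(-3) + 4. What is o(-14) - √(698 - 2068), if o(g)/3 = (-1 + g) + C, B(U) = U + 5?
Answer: -15 - I*√1370 ≈ -15.0 - 37.013*I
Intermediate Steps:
B(U) = 5 + U
P = 3 (P = -3 + ((5 - 3) + 4) = -3 + (2 + 4) = -3 + 6 = 3)
C = 10 (C = (3 - 1)*5 = 2*5 = 10)
o(g) = 27 + 3*g (o(g) = 3*((-1 + g) + 10) = 3*(9 + g) = 27 + 3*g)
o(-14) - √(698 - 2068) = (27 + 3*(-14)) - √(698 - 2068) = (27 - 42) - √(-1370) = -15 - I*√1370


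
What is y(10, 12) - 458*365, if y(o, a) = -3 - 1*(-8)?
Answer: -167165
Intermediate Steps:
y(o, a) = 5 (y(o, a) = -3 + 8 = 5)
y(10, 12) - 458*365 = 5 - 458*365 = 5 - 167170 = -167165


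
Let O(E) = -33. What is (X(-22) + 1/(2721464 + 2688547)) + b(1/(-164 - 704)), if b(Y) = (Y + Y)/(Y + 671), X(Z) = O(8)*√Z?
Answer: -10237595/3150936476697 - 33*I*√22 ≈ -3.2491e-6 - 154.78*I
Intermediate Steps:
X(Z) = -33*√Z
b(Y) = 2*Y/(671 + Y) (b(Y) = (2*Y)/(671 + Y) = 2*Y/(671 + Y))
(X(-22) + 1/(2721464 + 2688547)) + b(1/(-164 - 704)) = (-33*I*√22 + 1/(2721464 + 2688547)) + 2/((-164 - 704)*(671 + 1/(-164 - 704))) = (-33*I*√22 + 1/5410011) + 2/(-868*(671 + 1/(-868))) = (-33*I*√22 + 1/5410011) + 2*(-1/868)/(671 - 1/868) = (1/5410011 - 33*I*√22) + 2*(-1/868)/(582427/868) = (1/5410011 - 33*I*√22) + 2*(-1/868)*(868/582427) = (1/5410011 - 33*I*√22) - 2/582427 = -10237595/3150936476697 - 33*I*√22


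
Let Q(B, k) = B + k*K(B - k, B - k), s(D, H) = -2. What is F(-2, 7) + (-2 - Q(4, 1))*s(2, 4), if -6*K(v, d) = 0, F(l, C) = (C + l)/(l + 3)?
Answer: 17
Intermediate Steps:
F(l, C) = (C + l)/(3 + l)
K(v, d) = 0 (K(v, d) = -1/6*0 = 0)
Q(B, k) = B (Q(B, k) = B + k*0 = B + 0 = B)
F(-2, 7) + (-2 - Q(4, 1))*s(2, 4) = (7 - 2)/(3 - 2) + (-2 - 1*4)*(-2) = 5/1 + (-2 - 4)*(-2) = 1*5 - 6*(-2) = 5 + 12 = 17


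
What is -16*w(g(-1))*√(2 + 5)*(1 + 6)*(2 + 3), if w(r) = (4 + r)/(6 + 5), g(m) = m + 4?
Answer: -3920*√7/11 ≈ -942.85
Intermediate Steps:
g(m) = 4 + m
w(r) = 4/11 + r/11 (w(r) = (4 + r)/11 = (4 + r)*(1/11) = 4/11 + r/11)
-16*w(g(-1))*√(2 + 5)*(1 + 6)*(2 + 3) = -16*(4/11 + (4 - 1)/11)*√(2 + 5)*(1 + 6)*(2 + 3) = -16*(4/11 + (1/11)*3)*√7*7*5 = -16*(4/11 + 3/11)*√7*35 = -16*7*√7/11*35 = -3920*√7/11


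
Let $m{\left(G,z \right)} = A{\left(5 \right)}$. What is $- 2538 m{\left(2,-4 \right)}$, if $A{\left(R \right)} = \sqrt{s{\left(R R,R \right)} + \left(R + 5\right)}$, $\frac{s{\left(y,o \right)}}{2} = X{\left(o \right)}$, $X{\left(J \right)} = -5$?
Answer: $0$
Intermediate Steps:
$s{\left(y,o \right)} = -10$ ($s{\left(y,o \right)} = 2 \left(-5\right) = -10$)
$A{\left(R \right)} = \sqrt{-5 + R}$ ($A{\left(R \right)} = \sqrt{-10 + \left(R + 5\right)} = \sqrt{-10 + \left(5 + R\right)} = \sqrt{-5 + R}$)
$m{\left(G,z \right)} = 0$ ($m{\left(G,z \right)} = \sqrt{-5 + 5} = \sqrt{0} = 0$)
$- 2538 m{\left(2,-4 \right)} = \left(-2538\right) 0 = 0$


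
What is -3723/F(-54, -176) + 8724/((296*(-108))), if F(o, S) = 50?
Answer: -4977211/66600 ≈ -74.733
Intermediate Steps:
-3723/F(-54, -176) + 8724/((296*(-108))) = -3723/50 + 8724/((296*(-108))) = -3723*1/50 + 8724/(-31968) = -3723/50 + 8724*(-1/31968) = -3723/50 - 727/2664 = -4977211/66600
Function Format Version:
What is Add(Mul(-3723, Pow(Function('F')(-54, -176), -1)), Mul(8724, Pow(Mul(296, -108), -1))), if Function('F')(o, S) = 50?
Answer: Rational(-4977211, 66600) ≈ -74.733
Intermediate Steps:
Add(Mul(-3723, Pow(Function('F')(-54, -176), -1)), Mul(8724, Pow(Mul(296, -108), -1))) = Add(Mul(-3723, Pow(50, -1)), Mul(8724, Pow(Mul(296, -108), -1))) = Add(Mul(-3723, Rational(1, 50)), Mul(8724, Pow(-31968, -1))) = Add(Rational(-3723, 50), Mul(8724, Rational(-1, 31968))) = Add(Rational(-3723, 50), Rational(-727, 2664)) = Rational(-4977211, 66600)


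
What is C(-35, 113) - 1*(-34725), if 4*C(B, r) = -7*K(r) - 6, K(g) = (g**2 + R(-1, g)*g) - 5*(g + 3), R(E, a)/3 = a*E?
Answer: 80430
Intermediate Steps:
R(E, a) = 3*E*a (R(E, a) = 3*(a*E) = 3*(E*a) = 3*E*a)
K(g) = -15 - 5*g - 2*g**2 (K(g) = (g**2 + (3*(-1)*g)*g) - 5*(g + 3) = (g**2 + (-3*g)*g) - 5*(3 + g) = (g**2 - 3*g**2) + (-15 - 5*g) = -2*g**2 + (-15 - 5*g) = -15 - 5*g - 2*g**2)
C(B, r) = 99/4 + 7*r**2/2 + 35*r/4 (C(B, r) = (-7*(-15 - 5*r - 2*r**2) - 6)/4 = ((105 + 14*r**2 + 35*r) - 6)/4 = (99 + 14*r**2 + 35*r)/4 = 99/4 + 7*r**2/2 + 35*r/4)
C(-35, 113) - 1*(-34725) = (99/4 + (7/2)*113**2 + (35/4)*113) - 1*(-34725) = (99/4 + (7/2)*12769 + 3955/4) + 34725 = (99/4 + 89383/2 + 3955/4) + 34725 = 45705 + 34725 = 80430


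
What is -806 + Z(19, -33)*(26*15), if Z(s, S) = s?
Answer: 6604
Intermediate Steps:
-806 + Z(19, -33)*(26*15) = -806 + 19*(26*15) = -806 + 19*390 = -806 + 7410 = 6604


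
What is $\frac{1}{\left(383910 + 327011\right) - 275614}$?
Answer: $\frac{1}{435307} \approx 2.2972 \cdot 10^{-6}$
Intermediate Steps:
$\frac{1}{\left(383910 + 327011\right) - 275614} = \frac{1}{710921 - 275614} = \frac{1}{435307}$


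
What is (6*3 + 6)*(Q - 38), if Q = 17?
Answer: -504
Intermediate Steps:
(6*3 + 6)*(Q - 38) = (6*3 + 6)*(17 - 38) = (18 + 6)*(-21) = 24*(-21) = -504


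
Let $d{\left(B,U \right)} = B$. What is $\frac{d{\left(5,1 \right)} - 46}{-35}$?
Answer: $\frac{41}{35} \approx 1.1714$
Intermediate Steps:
$\frac{d{\left(5,1 \right)} - 46}{-35} = \frac{5 - 46}{-35} = \left(-41\right) \left(- \frac{1}{35}\right) = \frac{41}{35}$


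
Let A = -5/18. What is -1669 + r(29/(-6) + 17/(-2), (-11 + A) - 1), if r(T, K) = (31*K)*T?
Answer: 91957/27 ≈ 3405.8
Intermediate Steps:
A = -5/18 (A = -5*1/18 = -5/18 ≈ -0.27778)
r(T, K) = 31*K*T
-1669 + r(29/(-6) + 17/(-2), (-11 + A) - 1) = -1669 + 31*((-11 - 5/18) - 1)*(29/(-6) + 17/(-2)) = -1669 + 31*(-203/18 - 1)*(29*(-⅙) + 17*(-½)) = -1669 + 31*(-221/18)*(-29/6 - 17/2) = -1669 + 31*(-221/18)*(-40/3) = -1669 + 137020/27 = 91957/27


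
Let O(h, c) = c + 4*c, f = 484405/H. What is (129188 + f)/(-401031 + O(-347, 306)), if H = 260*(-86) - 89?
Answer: -2899657007/8968397949 ≈ -0.32332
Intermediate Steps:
H = -22449 (H = -22360 - 89 = -22449)
f = -484405/22449 (f = 484405/(-22449) = 484405*(-1/22449) = -484405/22449 ≈ -21.578)
O(h, c) = 5*c
(129188 + f)/(-401031 + O(-347, 306)) = (129188 - 484405/22449)/(-401031 + 5*306) = 2899657007/(22449*(-401031 + 1530)) = (2899657007/22449)/(-399501) = (2899657007/22449)*(-1/399501) = -2899657007/8968397949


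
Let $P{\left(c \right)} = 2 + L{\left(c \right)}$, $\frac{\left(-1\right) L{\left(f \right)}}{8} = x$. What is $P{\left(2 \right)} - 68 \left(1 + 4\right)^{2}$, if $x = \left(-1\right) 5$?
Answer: $-1658$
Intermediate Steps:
$x = -5$
$L{\left(f \right)} = 40$ ($L{\left(f \right)} = \left(-8\right) \left(-5\right) = 40$)
$P{\left(c \right)} = 42$ ($P{\left(c \right)} = 2 + 40 = 42$)
$P{\left(2 \right)} - 68 \left(1 + 4\right)^{2} = 42 - 68 \left(1 + 4\right)^{2} = 42 - 68 \cdot 5^{2} = 42 - 1700 = -1658$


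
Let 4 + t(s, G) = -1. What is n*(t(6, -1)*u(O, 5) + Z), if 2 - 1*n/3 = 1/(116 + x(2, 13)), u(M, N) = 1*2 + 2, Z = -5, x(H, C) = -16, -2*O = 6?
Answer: -597/4 ≈ -149.25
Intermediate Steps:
O = -3 (O = -1/2*6 = -3)
t(s, G) = -5 (t(s, G) = -4 - 1 = -5)
u(M, N) = 4 (u(M, N) = 2 + 2 = 4)
n = 597/100 (n = 6 - 3/(116 - 16) = 6 - 3/100 = 597/100 ≈ 5.9700)
n*(t(6, -1)*u(O, 5) + Z) = 597*(-5*4 - 5)/100 = 597*(-20 - 5)/100 = (597/100)*(-25) = -597/4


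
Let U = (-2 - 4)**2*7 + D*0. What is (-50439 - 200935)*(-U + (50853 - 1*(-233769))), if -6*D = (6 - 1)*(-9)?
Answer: -71483224380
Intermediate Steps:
D = 15/2 (D = -(6 - 1)*(-9)/6 = -5*(-9)/6 = -1/6*(-45) = 15/2 ≈ 7.5000)
U = 252 (U = (-2 - 4)**2*7 + (15/2)*0 = (-6)**2*7 + 0 = 36*7 + 0 = 252 + 0 = 252)
(-50439 - 200935)*(-U + (50853 - 1*(-233769))) = (-50439 - 200935)*(-1*252 + (50853 - 1*(-233769))) = -251374*(-252 + (50853 + 233769)) = -251374*(-252 + 284622) = -251374*284370 = -71483224380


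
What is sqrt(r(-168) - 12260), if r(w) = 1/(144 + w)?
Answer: I*sqrt(1765446)/12 ≈ 110.73*I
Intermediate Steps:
sqrt(r(-168) - 12260) = sqrt(1/(144 - 168) - 12260) = sqrt(1/(-24) - 12260) = sqrt(-1/24 - 12260) = sqrt(-294241/24) = I*sqrt(1765446)/12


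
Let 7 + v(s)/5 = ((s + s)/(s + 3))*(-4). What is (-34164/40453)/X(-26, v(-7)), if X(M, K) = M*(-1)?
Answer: -1314/40453 ≈ -0.032482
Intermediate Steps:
v(s) = -35 - 40*s/(3 + s) (v(s) = -35 + 5*(((s + s)/(s + 3))*(-4)) = -35 + 5*(((2*s)/(3 + s))*(-4)) = -35 + 5*((2*s/(3 + s))*(-4)) = -35 + 5*(-8*s/(3 + s)) = -35 - 40*s/(3 + s))
X(M, K) = -M
(-34164/40453)/X(-26, v(-7)) = (-34164/40453)/((-1*(-26))) = -34164*1/40453/26 = -34164/40453*1/26 = -1314/40453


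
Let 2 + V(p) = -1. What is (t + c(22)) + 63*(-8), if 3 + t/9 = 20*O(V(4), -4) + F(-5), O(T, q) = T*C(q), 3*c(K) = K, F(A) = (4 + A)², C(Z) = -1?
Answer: 76/3 ≈ 25.333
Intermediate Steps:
V(p) = -3 (V(p) = -2 - 1 = -3)
c(K) = K/3
O(T, q) = -T (O(T, q) = T*(-1) = -T)
t = 522 (t = -27 + 9*(20*(-1*(-3)) + (4 - 5)²) = -27 + 9*(20*3 + (-1)²) = -27 + 9*(60 + 1) = -27 + 9*61 = -27 + 549 = 522)
(t + c(22)) + 63*(-8) = (522 + (⅓)*22) + 63*(-8) = (522 + 22/3) - 504 = 1588/3 - 504 = 76/3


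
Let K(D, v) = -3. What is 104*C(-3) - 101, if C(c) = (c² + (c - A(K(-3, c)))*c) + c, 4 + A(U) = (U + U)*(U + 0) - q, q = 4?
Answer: 4579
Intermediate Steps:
A(U) = -8 + 2*U² (A(U) = -4 + ((U + U)*(U + 0) - 1*4) = -4 + ((2*U)*U - 4) = -4 + (2*U² - 4) = -4 + (-4 + 2*U²) = -8 + 2*U²)
C(c) = c + c² + c*(-10 + c) (C(c) = (c² + (c - (-8 + 2*(-3)²))*c) + c = (c² + (c - (-8 + 2*9))*c) + c = (c² + (c - (-8 + 18))*c) + c = (c² + (c - 1*10)*c) + c = (c² + (c - 10)*c) + c = (c² + (-10 + c)*c) + c = (c² + c*(-10 + c)) + c = c + c² + c*(-10 + c))
104*C(-3) - 101 = 104*(-3*(-9 + 2*(-3))) - 101 = 104*(-3*(-9 - 6)) - 101 = 104*(-3*(-15)) - 101 = 104*45 - 101 = 4680 - 101 = 4579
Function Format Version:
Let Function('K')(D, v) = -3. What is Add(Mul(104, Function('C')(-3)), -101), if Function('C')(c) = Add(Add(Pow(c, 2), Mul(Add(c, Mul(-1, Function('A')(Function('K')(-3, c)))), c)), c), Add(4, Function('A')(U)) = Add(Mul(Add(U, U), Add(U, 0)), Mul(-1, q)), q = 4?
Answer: 4579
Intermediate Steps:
Function('A')(U) = Add(-8, Mul(2, Pow(U, 2))) (Function('A')(U) = Add(-4, Add(Mul(Add(U, U), Add(U, 0)), Mul(-1, 4))) = Add(-4, Add(Mul(Mul(2, U), U), -4)) = Add(-4, Add(Mul(2, Pow(U, 2)), -4)) = Add(-4, Add(-4, Mul(2, Pow(U, 2)))) = Add(-8, Mul(2, Pow(U, 2))))
Function('C')(c) = Add(c, Pow(c, 2), Mul(c, Add(-10, c))) (Function('C')(c) = Add(Add(Pow(c, 2), Mul(Add(c, Mul(-1, Add(-8, Mul(2, Pow(-3, 2))))), c)), c) = Add(Add(Pow(c, 2), Mul(Add(c, Mul(-1, Add(-8, Mul(2, 9)))), c)), c) = Add(Add(Pow(c, 2), Mul(Add(c, Mul(-1, Add(-8, 18))), c)), c) = Add(Add(Pow(c, 2), Mul(Add(c, Mul(-1, 10)), c)), c) = Add(Add(Pow(c, 2), Mul(Add(c, -10), c)), c) = Add(Add(Pow(c, 2), Mul(Add(-10, c), c)), c) = Add(Add(Pow(c, 2), Mul(c, Add(-10, c))), c) = Add(c, Pow(c, 2), Mul(c, Add(-10, c))))
Add(Mul(104, Function('C')(-3)), -101) = Add(Mul(104, Mul(-3, Add(-9, Mul(2, -3)))), -101) = Add(Mul(104, Mul(-3, Add(-9, -6))), -101) = Add(Mul(104, Mul(-3, -15)), -101) = Add(Mul(104, 45), -101) = Add(4680, -101) = 4579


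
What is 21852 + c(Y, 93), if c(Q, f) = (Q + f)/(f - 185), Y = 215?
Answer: 502519/23 ≈ 21849.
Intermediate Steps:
c(Q, f) = (Q + f)/(-185 + f)
21852 + c(Y, 93) = 21852 + (215 + 93)/(-185 + 93) = 21852 + 308/(-92) = 21852 - 1/92*308 = 21852 - 77/23 = 502519/23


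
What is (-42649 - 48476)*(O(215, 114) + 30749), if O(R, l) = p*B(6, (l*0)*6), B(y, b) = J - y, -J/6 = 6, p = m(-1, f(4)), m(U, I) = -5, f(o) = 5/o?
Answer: -2821138875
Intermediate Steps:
p = -5
J = -36 (J = -6*6 = -36)
B(y, b) = -36 - y
O(R, l) = 210 (O(R, l) = -5*(-36 - 1*6) = -5*(-36 - 6) = -5*(-42) = 210)
(-42649 - 48476)*(O(215, 114) + 30749) = (-42649 - 48476)*(210 + 30749) = -91125*30959 = -2821138875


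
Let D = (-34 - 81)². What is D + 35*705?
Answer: 37900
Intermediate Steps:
D = 13225 (D = (-115)² = 13225)
D + 35*705 = 13225 + 35*705 = 13225 + 24675 = 37900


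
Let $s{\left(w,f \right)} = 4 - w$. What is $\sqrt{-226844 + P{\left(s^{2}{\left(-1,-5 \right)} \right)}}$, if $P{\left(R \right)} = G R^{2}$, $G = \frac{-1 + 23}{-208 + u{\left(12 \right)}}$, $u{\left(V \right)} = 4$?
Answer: $\frac{i \sqrt{2360786226}}{102} \approx 476.35 i$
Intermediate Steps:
$G = - \frac{11}{102}$ ($G = \frac{-1 + 23}{-208 + 4} = \frac{22}{-204} = 22 \left(- \frac{1}{204}\right) = - \frac{11}{102} \approx -0.10784$)
$P{\left(R \right)} = - \frac{11 R^{2}}{102}$
$\sqrt{-226844 + P{\left(s^{2}{\left(-1,-5 \right)} \right)}} = \sqrt{-226844 - \frac{11 \left(\left(4 - -1\right)^{2}\right)^{2}}{102}} = \sqrt{-226844 - \frac{11 \left(\left(4 + 1\right)^{2}\right)^{2}}{102}} = \sqrt{-226844 - \frac{11 \left(5^{2}\right)^{2}}{102}} = \sqrt{-226844 - \frac{11 \cdot 25^{2}}{102}} = \sqrt{-226844 - \frac{6875}{102}} = \sqrt{- \frac{23144963}{102}} = \frac{i \sqrt{2360786226}}{102}$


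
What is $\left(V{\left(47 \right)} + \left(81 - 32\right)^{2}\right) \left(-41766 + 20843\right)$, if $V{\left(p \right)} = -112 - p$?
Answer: $-46909366$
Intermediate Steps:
$\left(V{\left(47 \right)} + \left(81 - 32\right)^{2}\right) \left(-41766 + 20843\right) = \left(\left(-112 - 47\right) + \left(81 - 32\right)^{2}\right) \left(-41766 + 20843\right) = \left(\left(-112 - 47\right) + 49^{2}\right) \left(-20923\right) = \left(-159 + 2401\right) \left(-20923\right) = 2242 \left(-20923\right) = -46909366$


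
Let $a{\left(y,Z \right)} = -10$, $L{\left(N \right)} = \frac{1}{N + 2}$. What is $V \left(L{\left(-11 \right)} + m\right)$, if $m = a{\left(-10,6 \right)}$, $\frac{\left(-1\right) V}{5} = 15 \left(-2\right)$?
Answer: $- \frac{4550}{3} \approx -1516.7$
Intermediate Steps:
$L{\left(N \right)} = \frac{1}{2 + N}$
$V = 150$ ($V = - 5 \cdot 15 \left(-2\right) = \left(-5\right) \left(-30\right) = 150$)
$m = -10$
$V \left(L{\left(-11 \right)} + m\right) = 150 \left(\frac{1}{2 - 11} - 10\right) = 150 \left(\frac{1}{-9} - 10\right) = 150 \left(- \frac{1}{9} - 10\right) = 150 \left(- \frac{91}{9}\right) = - \frac{4550}{3}$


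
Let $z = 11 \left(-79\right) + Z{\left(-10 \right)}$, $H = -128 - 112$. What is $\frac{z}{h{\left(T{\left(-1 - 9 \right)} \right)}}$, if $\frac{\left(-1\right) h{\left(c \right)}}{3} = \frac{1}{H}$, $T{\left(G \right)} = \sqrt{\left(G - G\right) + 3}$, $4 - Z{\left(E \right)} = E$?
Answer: $-68400$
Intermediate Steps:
$H = -240$ ($H = -128 - 112 = -240$)
$Z{\left(E \right)} = 4 - E$
$T{\left(G \right)} = \sqrt{3}$ ($T{\left(G \right)} = \sqrt{0 + 3} = \sqrt{3}$)
$z = -855$ ($z = 11 \left(-79\right) + \left(4 - -10\right) = -869 + \left(4 + 10\right) = -869 + 14 = -855$)
$h{\left(c \right)} = \frac{1}{80}$ ($h{\left(c \right)} = - \frac{3}{-240} = \left(-3\right) \left(- \frac{1}{240}\right) = \frac{1}{80}$)
$\frac{z}{h{\left(T{\left(-1 - 9 \right)} \right)}} = - 855 \frac{1}{\frac{1}{80}} = \left(-855\right) 80 = -68400$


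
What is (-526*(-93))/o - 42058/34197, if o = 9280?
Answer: 641275303/158674080 ≈ 4.0415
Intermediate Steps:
(-526*(-93))/o - 42058/34197 = -526*(-93)/9280 - 42058/34197 = 48918*(1/9280) - 42058*1/34197 = 24459/4640 - 42058/34197 = 641275303/158674080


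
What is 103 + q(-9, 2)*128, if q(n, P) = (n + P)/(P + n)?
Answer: 231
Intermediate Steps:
q(n, P) = 1 (q(n, P) = (P + n)/(P + n) = 1)
103 + q(-9, 2)*128 = 103 + 1*128 = 103 + 128 = 231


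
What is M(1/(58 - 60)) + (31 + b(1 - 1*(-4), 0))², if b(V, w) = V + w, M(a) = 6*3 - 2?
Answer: 1312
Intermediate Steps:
M(a) = 16 (M(a) = 18 - 2 = 16)
M(1/(58 - 60)) + (31 + b(1 - 1*(-4), 0))² = 16 + (31 + ((1 - 1*(-4)) + 0))² = 16 + (31 + ((1 + 4) + 0))² = 16 + (31 + (5 + 0))² = 16 + (31 + 5)² = 16 + 36² = 16 + 1296 = 1312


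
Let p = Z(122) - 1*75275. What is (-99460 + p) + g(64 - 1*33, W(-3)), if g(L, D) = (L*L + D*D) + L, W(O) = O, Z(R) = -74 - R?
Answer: -173930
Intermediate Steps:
p = -75471 (p = (-74 - 1*122) - 1*75275 = (-74 - 122) - 75275 = -196 - 75275 = -75471)
g(L, D) = L + D**2 + L**2 (g(L, D) = (L**2 + D**2) + L = (D**2 + L**2) + L = L + D**2 + L**2)
(-99460 + p) + g(64 - 1*33, W(-3)) = (-99460 - 75471) + ((64 - 1*33) + (-3)**2 + (64 - 1*33)**2) = -174931 + ((64 - 33) + 9 + (64 - 33)**2) = -174931 + (31 + 9 + 31**2) = -174931 + (31 + 9 + 961) = -174931 + 1001 = -173930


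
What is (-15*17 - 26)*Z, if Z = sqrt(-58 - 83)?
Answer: -281*I*sqrt(141) ≈ -3336.7*I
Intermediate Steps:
Z = I*sqrt(141) (Z = sqrt(-141) = I*sqrt(141) ≈ 11.874*I)
(-15*17 - 26)*Z = (-15*17 - 26)*(I*sqrt(141)) = (-3*85 - 26)*(I*sqrt(141)) = (-255 - 26)*(I*sqrt(141)) = -281*I*sqrt(141)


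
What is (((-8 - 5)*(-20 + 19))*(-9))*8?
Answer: -936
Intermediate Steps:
(((-8 - 5)*(-20 + 19))*(-9))*8 = (-13*(-1)*(-9))*8 = (13*(-9))*8 = -117*8 = -936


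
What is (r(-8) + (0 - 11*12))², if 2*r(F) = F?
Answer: 18496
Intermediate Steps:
r(F) = F/2
(r(-8) + (0 - 11*12))² = ((½)*(-8) + (0 - 11*12))² = (-4 + (0 - 132))² = (-4 - 132)² = (-136)² = 18496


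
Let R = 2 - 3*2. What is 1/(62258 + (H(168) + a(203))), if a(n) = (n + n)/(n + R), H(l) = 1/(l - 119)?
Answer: 9751/607097851 ≈ 1.6062e-5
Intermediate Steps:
H(l) = 1/(-119 + l)
R = -4 (R = 2 - 6 = -4)
a(n) = 2*n/(-4 + n) (a(n) = (n + n)/(n - 4) = (2*n)/(-4 + n) = 2*n/(-4 + n))
1/(62258 + (H(168) + a(203))) = 1/(62258 + (1/(-119 + 168) + 2*203/(-4 + 203))) = 1/(62258 + (1/49 + 2*203/199)) = 1/(62258 + (1/49 + 2*203*(1/199))) = 1/(62258 + (1/49 + 406/199)) = 1/(62258 + 20093/9751) = 1/(607097851/9751) = 9751/607097851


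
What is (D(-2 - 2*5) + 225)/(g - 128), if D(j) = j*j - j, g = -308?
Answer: -381/436 ≈ -0.87385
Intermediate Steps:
D(j) = j² - j
(D(-2 - 2*5) + 225)/(g - 128) = ((-2 - 2*5)*(-1 + (-2 - 2*5)) + 225)/(-308 - 128) = ((-2 - 10)*(-1 + (-2 - 10)) + 225)/(-436) = (-12*(-1 - 12) + 225)*(-1/436) = (-12*(-13) + 225)*(-1/436) = (156 + 225)*(-1/436) = 381*(-1/436) = -381/436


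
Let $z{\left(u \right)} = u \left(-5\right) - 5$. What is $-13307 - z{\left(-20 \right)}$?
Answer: $-13402$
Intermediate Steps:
$z{\left(u \right)} = -5 - 5 u$ ($z{\left(u \right)} = - 5 u - 5 = -5 - 5 u$)
$-13307 - z{\left(-20 \right)} = -13307 - \left(-5 - -100\right) = -13307 - \left(-5 + 100\right) = -13307 - 95 = -13402$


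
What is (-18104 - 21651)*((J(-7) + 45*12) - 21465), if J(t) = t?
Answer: 832151660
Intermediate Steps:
(-18104 - 21651)*((J(-7) + 45*12) - 21465) = (-18104 - 21651)*((-7 + 45*12) - 21465) = -39755*((-7 + 540) - 21465) = -39755*(533 - 21465) = -39755*(-20932) = 832151660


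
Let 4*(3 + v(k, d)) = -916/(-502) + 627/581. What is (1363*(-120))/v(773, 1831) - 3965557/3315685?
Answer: 316339183958442571/4398246205445 ≈ 71924.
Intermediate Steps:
v(k, d) = -1326497/583324 (v(k, d) = -3 + (-916/(-502) + 627/581)/4 = -3 + (-916*(-1/502) + 627*(1/581))/4 = -3 + (458/251 + 627/581)/4 = -3 + (1/4)*(423475/145831) = -3 + 423475/583324 = -1326497/583324)
(1363*(-120))/v(773, 1831) - 3965557/3315685 = (1363*(-120))/(-1326497/583324) - 3965557/3315685 = -163560*(-583324/1326497) - 3965557*1/3315685 = 95408473440/1326497 - 3965557/3315685 = 316339183958442571/4398246205445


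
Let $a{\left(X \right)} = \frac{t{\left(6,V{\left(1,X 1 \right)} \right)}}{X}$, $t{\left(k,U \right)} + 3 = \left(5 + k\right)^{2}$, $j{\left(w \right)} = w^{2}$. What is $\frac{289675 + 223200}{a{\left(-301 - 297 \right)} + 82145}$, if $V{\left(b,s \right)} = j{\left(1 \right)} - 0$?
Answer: $\frac{153349625}{24561296} \approx 6.2435$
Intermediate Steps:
$V{\left(b,s \right)} = 1$ ($V{\left(b,s \right)} = 1^{2} - 0 = 1 + 0 = 1$)
$t{\left(k,U \right)} = -3 + \left(5 + k\right)^{2}$
$a{\left(X \right)} = \frac{118}{X}$ ($a{\left(X \right)} = \frac{-3 + \left(5 + 6\right)^{2}}{X} = \frac{-3 + 11^{2}}{X} = \frac{-3 + 121}{X} = \frac{118}{X}$)
$\frac{289675 + 223200}{a{\left(-301 - 297 \right)} + 82145} = \frac{289675 + 223200}{\frac{118}{-301 - 297} + 82145} = \frac{512875}{\frac{118}{-301 - 297} + 82145} = \frac{512875}{\frac{118}{-598} + 82145} = \frac{512875}{118 \left(- \frac{1}{598}\right) + 82145} = \frac{512875}{- \frac{59}{299} + 82145} = \frac{512875}{\frac{24561296}{299}} = 512875 \cdot \frac{299}{24561296} = \frac{153349625}{24561296}$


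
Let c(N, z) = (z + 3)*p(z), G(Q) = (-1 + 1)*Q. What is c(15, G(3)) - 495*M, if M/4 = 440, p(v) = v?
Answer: -871200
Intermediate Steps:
G(Q) = 0 (G(Q) = 0*Q = 0)
M = 1760 (M = 4*440 = 1760)
c(N, z) = z*(3 + z) (c(N, z) = (z + 3)*z = (3 + z)*z = z*(3 + z))
c(15, G(3)) - 495*M = 0*(3 + 0) - 495*1760 = 0*3 - 871200 = 0 - 871200 = -871200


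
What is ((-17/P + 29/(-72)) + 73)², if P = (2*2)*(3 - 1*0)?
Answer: 26265625/5184 ≈ 5066.7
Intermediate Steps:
P = 12 (P = 4*(3 + 0) = 4*3 = 12)
((-17/P + 29/(-72)) + 73)² = ((-17/12 + 29/(-72)) + 73)² = ((-17*1/12 + 29*(-1/72)) + 73)² = ((-17/12 - 29/72) + 73)² = (-131/72 + 73)² = (5125/72)² = 26265625/5184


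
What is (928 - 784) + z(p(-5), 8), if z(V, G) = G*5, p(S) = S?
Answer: 184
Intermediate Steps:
z(V, G) = 5*G
(928 - 784) + z(p(-5), 8) = (928 - 784) + 5*8 = 144 + 40 = 184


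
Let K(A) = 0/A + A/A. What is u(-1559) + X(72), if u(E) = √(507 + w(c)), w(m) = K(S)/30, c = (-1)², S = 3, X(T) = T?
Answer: 72 + √456330/30 ≈ 94.517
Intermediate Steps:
c = 1
K(A) = 1 (K(A) = 0 + 1 = 1)
w(m) = 1/30
u(E) = √456330/30 (u(E) = √(507 + 1/30) = √(15211/30) = √456330/30)
u(-1559) + X(72) = √456330/30 + 72 = 72 + √456330/30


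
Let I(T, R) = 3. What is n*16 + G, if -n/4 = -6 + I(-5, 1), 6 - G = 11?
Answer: 187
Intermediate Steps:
G = -5 (G = 6 - 1*11 = 6 - 11 = -5)
n = 12 (n = -4*(-6 + 3) = -4*(-3) = 12)
n*16 + G = 12*16 - 5 = 192 - 5 = 187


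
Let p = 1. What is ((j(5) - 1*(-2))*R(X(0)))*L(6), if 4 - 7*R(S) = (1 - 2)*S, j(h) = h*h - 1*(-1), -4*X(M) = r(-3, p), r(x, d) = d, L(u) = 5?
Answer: 75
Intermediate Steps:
X(M) = -¼ (X(M) = -¼*1 = -¼)
j(h) = 1 + h² (j(h) = h² + 1 = 1 + h²)
R(S) = 4/7 + S/7 (R(S) = 4/7 - (1 - 2)*S/7 = 4/7 - (-1)*S/7 = 4/7 + S/7)
((j(5) - 1*(-2))*R(X(0)))*L(6) = (((1 + 5²) - 1*(-2))*(4/7 + (⅐)*(-¼)))*5 = (((1 + 25) + 2)*(4/7 - 1/28))*5 = ((26 + 2)*(15/28))*5 = (28*(15/28))*5 = 15*5 = 75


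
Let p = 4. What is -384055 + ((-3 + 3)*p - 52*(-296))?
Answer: -368663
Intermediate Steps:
-384055 + ((-3 + 3)*p - 52*(-296)) = -384055 + ((-3 + 3)*4 - 52*(-296)) = -384055 + (0*4 + 15392) = -384055 + (0 + 15392) = -384055 + 15392 = -368663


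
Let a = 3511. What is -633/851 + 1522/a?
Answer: -927241/2987861 ≈ -0.31034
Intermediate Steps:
-633/851 + 1522/a = -633/851 + 1522/3511 = -927241/2987861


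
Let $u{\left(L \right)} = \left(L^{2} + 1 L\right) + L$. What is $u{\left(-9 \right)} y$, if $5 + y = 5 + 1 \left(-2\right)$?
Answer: $-126$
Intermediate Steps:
$u{\left(L \right)} = L^{2} + 2 L$ ($u{\left(L \right)} = \left(L^{2} + L\right) + L = \left(L + L^{2}\right) + L = L^{2} + 2 L$)
$y = -2$ ($y = -5 + \left(5 + 1 \left(-2\right)\right) = -5 + \left(5 - 2\right) = -5 + 3 = -2$)
$u{\left(-9 \right)} y = - 9 \left(2 - 9\right) \left(-2\right) = \left(-9\right) \left(-7\right) \left(-2\right) = 63 \left(-2\right) = -126$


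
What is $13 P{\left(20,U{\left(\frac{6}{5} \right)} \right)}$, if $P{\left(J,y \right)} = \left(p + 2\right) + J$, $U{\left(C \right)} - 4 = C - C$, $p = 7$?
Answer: $377$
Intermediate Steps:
$U{\left(C \right)} = 4$ ($U{\left(C \right)} = 4 + \left(C - C\right) = 4 + 0 = 4$)
$P{\left(J,y \right)} = 9 + J$ ($P{\left(J,y \right)} = \left(7 + 2\right) + J = 9 + J$)
$13 P{\left(20,U{\left(\frac{6}{5} \right)} \right)} = 13 \left(9 + 20\right) = 13 \cdot 29 = 377$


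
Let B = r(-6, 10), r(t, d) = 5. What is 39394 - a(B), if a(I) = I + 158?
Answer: 39231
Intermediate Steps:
B = 5
a(I) = 158 + I
39394 - a(B) = 39394 - (158 + 5) = 39394 - 1*163 = 39394 - 163 = 39231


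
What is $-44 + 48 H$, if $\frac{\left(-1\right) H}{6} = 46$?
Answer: $-13292$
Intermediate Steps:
$H = -276$ ($H = \left(-6\right) 46 = -276$)
$-44 + 48 H = -44 + 48 \left(-276\right) = -44 - 13248 = -13292$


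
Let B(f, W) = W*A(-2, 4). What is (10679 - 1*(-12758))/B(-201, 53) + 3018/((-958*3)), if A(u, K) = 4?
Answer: 11119687/101548 ≈ 109.50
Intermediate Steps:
B(f, W) = 4*W (B(f, W) = W*4 = 4*W)
(10679 - 1*(-12758))/B(-201, 53) + 3018/((-958*3)) = (10679 - 1*(-12758))/((4*53)) + 3018/((-958*3)) = (10679 + 12758)/212 + 3018/(-2874) = 23437*(1/212) + 3018*(-1/2874) = 23437/212 - 503/479 = 11119687/101548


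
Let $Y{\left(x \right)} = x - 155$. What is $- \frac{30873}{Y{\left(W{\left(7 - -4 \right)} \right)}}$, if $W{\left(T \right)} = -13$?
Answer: $\frac{10291}{56} \approx 183.77$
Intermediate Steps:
$Y{\left(x \right)} = -155 + x$ ($Y{\left(x \right)} = x - 155 = -155 + x$)
$- \frac{30873}{Y{\left(W{\left(7 - -4 \right)} \right)}} = - \frac{30873}{-155 - 13} = - \frac{30873}{-168} = \left(-30873\right) \left(- \frac{1}{168}\right) = \frac{10291}{56}$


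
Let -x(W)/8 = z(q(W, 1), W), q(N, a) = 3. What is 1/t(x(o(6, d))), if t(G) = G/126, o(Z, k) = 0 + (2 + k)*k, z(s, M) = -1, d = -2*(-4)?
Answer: 63/4 ≈ 15.750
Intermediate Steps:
d = 8
o(Z, k) = k*(2 + k) (o(Z, k) = 0 + k*(2 + k) = k*(2 + k))
x(W) = 8 (x(W) = -8*(-1) = 8)
t(G) = G/126 (t(G) = G*(1/126) = G/126)
1/t(x(o(6, d))) = 1/((1/126)*8) = 1/(4/63) = 63/4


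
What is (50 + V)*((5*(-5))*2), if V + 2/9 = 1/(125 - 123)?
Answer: -22625/9 ≈ -2513.9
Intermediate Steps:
V = 5/18 (V = -2/9 + 1/(125 - 123) = -2/9 + 1/2 = 5/18 ≈ 0.27778)
(50 + V)*((5*(-5))*2) = (50 + 5/18)*((5*(-5))*2) = 905*(-25*2)/18 = (905/18)*(-50) = -22625/9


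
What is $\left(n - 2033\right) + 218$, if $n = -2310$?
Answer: $-4125$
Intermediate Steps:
$\left(n - 2033\right) + 218 = \left(-2310 - 2033\right) + 218 = -4343 + 218 = -4125$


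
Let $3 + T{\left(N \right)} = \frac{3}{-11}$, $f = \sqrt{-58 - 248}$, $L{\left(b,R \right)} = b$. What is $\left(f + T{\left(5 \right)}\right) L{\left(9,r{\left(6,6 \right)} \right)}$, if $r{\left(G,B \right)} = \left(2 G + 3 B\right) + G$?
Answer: $- \frac{324}{11} + 27 i \sqrt{34} \approx -29.455 + 157.44 i$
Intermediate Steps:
$r{\left(G,B \right)} = 3 B + 3 G$
$f = 3 i \sqrt{34}$ ($f = \sqrt{-306} = 3 i \sqrt{34} \approx 17.493 i$)
$T{\left(N \right)} = - \frac{36}{11}$ ($T{\left(N \right)} = -3 + \frac{3}{-11} = -3 + 3 \left(- \frac{1}{11}\right) = -3 - \frac{3}{11} = - \frac{36}{11}$)
$\left(f + T{\left(5 \right)}\right) L{\left(9,r{\left(6,6 \right)} \right)} = \left(3 i \sqrt{34} - \frac{36}{11}\right) 9 = \left(- \frac{36}{11} + 3 i \sqrt{34}\right) 9 = - \frac{324}{11} + 27 i \sqrt{34}$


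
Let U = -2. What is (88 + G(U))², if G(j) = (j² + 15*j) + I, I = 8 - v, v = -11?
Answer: 6561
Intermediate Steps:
I = 19 (I = 8 - 1*(-11) = 8 + 11 = 19)
G(j) = 19 + j² + 15*j (G(j) = (j² + 15*j) + 19 = 19 + j² + 15*j)
(88 + G(U))² = (88 + (19 + (-2)² + 15*(-2)))² = (88 + (19 + 4 - 30))² = (88 - 7)² = 81² = 6561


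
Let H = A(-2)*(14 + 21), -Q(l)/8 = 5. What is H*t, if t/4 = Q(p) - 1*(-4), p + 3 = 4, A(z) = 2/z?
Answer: 5040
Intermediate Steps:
p = 1 (p = -3 + 4 = 1)
Q(l) = -40 (Q(l) = -8*5 = -40)
t = -144 (t = 4*(-40 - 1*(-4)) = 4*(-40 + 4) = 4*(-36) = -144)
H = -35 (H = (2/(-2))*(14 + 21) = (2*(-½))*35 = -1*35 = -35)
H*t = -35*(-144) = 5040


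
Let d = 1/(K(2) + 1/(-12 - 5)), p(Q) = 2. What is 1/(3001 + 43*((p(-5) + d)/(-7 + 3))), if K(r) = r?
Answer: 132/392563 ≈ 0.00033625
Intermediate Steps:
d = 17/33 (d = 1/(2 + 1/(-12 - 5)) = 1/(2 + 1/(-17)) = 1/(2 - 1/17) = 1/(33/17) = 17/33 ≈ 0.51515)
1/(3001 + 43*((p(-5) + d)/(-7 + 3))) = 1/(3001 + 43*((2 + 17/33)/(-7 + 3))) = 1/(3001 + 43*((83/33)/(-4))) = 1/(3001 + 43*((83/33)*(-¼))) = 1/(3001 + 43*(-83/132)) = 1/(3001 - 3569/132) = 1/(392563/132) = 132/392563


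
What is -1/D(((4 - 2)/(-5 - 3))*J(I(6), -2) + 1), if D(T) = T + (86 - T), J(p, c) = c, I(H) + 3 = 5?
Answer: -1/86 ≈ -0.011628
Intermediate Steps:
I(H) = 2 (I(H) = -3 + 5 = 2)
D(T) = 86
-1/D(((4 - 2)/(-5 - 3))*J(I(6), -2) + 1) = -1/86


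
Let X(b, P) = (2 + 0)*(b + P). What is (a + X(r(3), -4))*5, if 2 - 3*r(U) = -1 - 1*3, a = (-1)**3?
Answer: -25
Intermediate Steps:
a = -1
r(U) = 2 (r(U) = 2/3 - (-1 - 1*3)/3 = 2/3 - (-1 - 3)/3 = 2/3 - 1/3*(-4) = 2/3 + 4/3 = 2)
X(b, P) = 2*P + 2*b (X(b, P) = 2*(P + b) = 2*P + 2*b)
(a + X(r(3), -4))*5 = (-1 + (2*(-4) + 2*2))*5 = (-1 + (-8 + 4))*5 = (-1 - 4)*5 = -5*5 = -25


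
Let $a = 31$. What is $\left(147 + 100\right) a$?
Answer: $7657$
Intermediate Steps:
$\left(147 + 100\right) a = \left(147 + 100\right) 31 = 247 \cdot 31 = 7657$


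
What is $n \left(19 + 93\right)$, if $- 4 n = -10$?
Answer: $280$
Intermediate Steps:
$n = \frac{5}{2}$ ($n = \left(- \frac{1}{4}\right) \left(-10\right) = \frac{5}{2} \approx 2.5$)
$n \left(19 + 93\right) = \frac{5 \left(19 + 93\right)}{2} = \frac{5}{2} \cdot 112 = 280$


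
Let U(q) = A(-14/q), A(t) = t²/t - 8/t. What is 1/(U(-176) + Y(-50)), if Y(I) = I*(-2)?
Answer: -616/303 ≈ -2.0330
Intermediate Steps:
Y(I) = -2*I
A(t) = t - 8/t
U(q) = -14/q + 4*q/7 (U(q) = -14/q - 8*(-q/14) = -14/q - (-4)*q/7 = -14/q + 4*q/7)
1/(U(-176) + Y(-50)) = 1/((-14/(-176) + (4/7)*(-176)) - 2*(-50)) = 1/((-14*(-1/176) - 704/7) + 100) = 1/((7/88 - 704/7) + 100) = 1/(-61903/616 + 100) = 1/(-303/616) = -616/303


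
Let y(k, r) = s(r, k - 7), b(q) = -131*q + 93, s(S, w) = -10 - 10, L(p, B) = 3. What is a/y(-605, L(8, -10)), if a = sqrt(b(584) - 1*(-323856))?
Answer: -11*sqrt(2045)/20 ≈ -24.872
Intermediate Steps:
s(S, w) = -20
b(q) = 93 - 131*q
y(k, r) = -20
a = 11*sqrt(2045) (a = sqrt((93 - 131*584) - 1*(-323856)) = sqrt((93 - 76504) + 323856) = sqrt(-76411 + 323856) = sqrt(247445) = 11*sqrt(2045) ≈ 497.44)
a/y(-605, L(8, -10)) = (11*sqrt(2045))/(-20) = (11*sqrt(2045))*(-1/20) = -11*sqrt(2045)/20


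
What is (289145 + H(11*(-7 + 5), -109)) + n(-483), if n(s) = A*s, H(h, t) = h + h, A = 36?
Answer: 271713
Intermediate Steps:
H(h, t) = 2*h
n(s) = 36*s
(289145 + H(11*(-7 + 5), -109)) + n(-483) = (289145 + 2*(11*(-7 + 5))) + 36*(-483) = (289145 + 2*(11*(-2))) - 17388 = (289145 + 2*(-22)) - 17388 = (289145 - 44) - 17388 = 289101 - 17388 = 271713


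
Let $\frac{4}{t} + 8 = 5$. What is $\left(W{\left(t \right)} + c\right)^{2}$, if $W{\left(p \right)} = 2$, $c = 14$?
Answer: $256$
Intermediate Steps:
$t = - \frac{4}{3}$ ($t = \frac{4}{-8 + 5} = \frac{4}{-3} = 4 \left(- \frac{1}{3}\right) = - \frac{4}{3} \approx -1.3333$)
$\left(W{\left(t \right)} + c\right)^{2} = \left(2 + 14\right)^{2} = 16^{2} = 256$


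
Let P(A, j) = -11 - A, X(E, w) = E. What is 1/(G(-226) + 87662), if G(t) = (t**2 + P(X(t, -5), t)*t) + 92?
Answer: 1/90240 ≈ 1.1082e-5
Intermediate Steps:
G(t) = 92 + t**2 + t*(-11 - t) (G(t) = (t**2 + (-11 - t)*t) + 92 = (t**2 + t*(-11 - t)) + 92 = 92 + t**2 + t*(-11 - t))
1/(G(-226) + 87662) = 1/((92 - 11*(-226)) + 87662) = 1/((92 + 2486) + 87662) = 1/(2578 + 87662) = 1/90240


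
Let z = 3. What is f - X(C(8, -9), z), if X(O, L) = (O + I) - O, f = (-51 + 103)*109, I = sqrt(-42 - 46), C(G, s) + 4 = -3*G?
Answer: 5668 - 2*I*sqrt(22) ≈ 5668.0 - 9.3808*I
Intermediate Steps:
C(G, s) = -4 - 3*G
I = 2*I*sqrt(22) (I = sqrt(-88) = 2*I*sqrt(22) ≈ 9.3808*I)
f = 5668 (f = 52*109 = 5668)
X(O, L) = 2*I*sqrt(22) (X(O, L) = (O + 2*I*sqrt(22)) - O = 2*I*sqrt(22))
f - X(C(8, -9), z) = 5668 - 2*I*sqrt(22)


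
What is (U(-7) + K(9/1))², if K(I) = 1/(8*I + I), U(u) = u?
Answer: 320356/6561 ≈ 48.827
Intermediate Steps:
K(I) = 1/(9*I)
(U(-7) + K(9/1))² = (-7 + 1/(9*((9/1))))² = (-7 + 1/(9*((9*1))))² = (-7 + (⅑)/9)² = (-7 + (⅑)*(⅑))² = (-7 + 1/81)² = (-566/81)² = 320356/6561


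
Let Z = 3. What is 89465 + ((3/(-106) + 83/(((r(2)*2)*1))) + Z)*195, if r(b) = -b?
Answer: 18231625/212 ≈ 85998.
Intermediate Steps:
89465 + ((3/(-106) + 83/(((r(2)*2)*1))) + Z)*195 = 89465 + ((3/(-106) + 83/(((-1*2*2)*1))) + 3)*195 = 89465 + ((3*(-1/106) + 83/((-2*2*1))) + 3)*195 = 89465 + ((-3/106 + 83/((-4*1))) + 3)*195 = 89465 + ((-3/106 + 83/(-4)) + 3)*195 = 89465 + ((-3/106 + 83*(-¼)) + 3)*195 = 89465 + ((-3/106 - 83/4) + 3)*195 = 89465 + (-4405/212 + 3)*195 = 89465 - 3769/212*195 = 89465 - 734955/212 = 18231625/212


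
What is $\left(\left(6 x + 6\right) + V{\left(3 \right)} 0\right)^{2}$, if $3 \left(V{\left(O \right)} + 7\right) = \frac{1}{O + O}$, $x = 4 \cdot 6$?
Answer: $22500$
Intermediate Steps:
$x = 24$
$V{\left(O \right)} = -7 + \frac{1}{6 O}$ ($V{\left(O \right)} = -7 + \frac{1}{3 \left(O + O\right)} = -7 + \frac{1}{3 \cdot 2 O} = -7 + \frac{\frac{1}{2} \frac{1}{O}}{3} = -7 + \frac{1}{6 O}$)
$\left(\left(6 x + 6\right) + V{\left(3 \right)} 0\right)^{2} = \left(\left(6 \cdot 24 + 6\right) + \left(-7 + \frac{1}{6 \cdot 3}\right) 0\right)^{2} = \left(\left(144 + 6\right) + \left(-7 + \frac{1}{6} \cdot \frac{1}{3}\right) 0\right)^{2} = \left(150 + \left(-7 + \frac{1}{18}\right) 0\right)^{2} = \left(150 - 0\right)^{2} = \left(150 + 0\right)^{2} = 150^{2} = 22500$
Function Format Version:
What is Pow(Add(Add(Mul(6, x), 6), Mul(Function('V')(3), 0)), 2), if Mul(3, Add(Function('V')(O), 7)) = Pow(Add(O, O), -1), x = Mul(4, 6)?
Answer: 22500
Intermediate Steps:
x = 24
Function('V')(O) = Add(-7, Mul(Rational(1, 6), Pow(O, -1))) (Function('V')(O) = Add(-7, Mul(Rational(1, 3), Pow(Add(O, O), -1))) = Add(-7, Mul(Rational(1, 3), Pow(Mul(2, O), -1))) = Add(-7, Mul(Rational(1, 3), Mul(Rational(1, 2), Pow(O, -1)))) = Add(-7, Mul(Rational(1, 6), Pow(O, -1))))
Pow(Add(Add(Mul(6, x), 6), Mul(Function('V')(3), 0)), 2) = Pow(Add(Add(Mul(6, 24), 6), Mul(Add(-7, Mul(Rational(1, 6), Pow(3, -1))), 0)), 2) = Pow(Add(Add(144, 6), Mul(Add(-7, Mul(Rational(1, 6), Rational(1, 3))), 0)), 2) = Pow(Add(150, Mul(Add(-7, Rational(1, 18)), 0)), 2) = Pow(Add(150, Mul(Rational(-125, 18), 0)), 2) = Pow(Add(150, 0), 2) = Pow(150, 2) = 22500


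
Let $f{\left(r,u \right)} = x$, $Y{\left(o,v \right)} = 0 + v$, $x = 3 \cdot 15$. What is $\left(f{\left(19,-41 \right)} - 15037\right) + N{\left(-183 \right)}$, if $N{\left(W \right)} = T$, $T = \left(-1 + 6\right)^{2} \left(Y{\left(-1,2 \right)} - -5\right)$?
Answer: $-14817$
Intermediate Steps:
$x = 45$
$Y{\left(o,v \right)} = v$
$f{\left(r,u \right)} = 45$
$T = 175$ ($T = \left(-1 + 6\right)^{2} \left(2 - -5\right) = 5^{2} \left(2 + 5\right) = 25 \cdot 7 = 175$)
$N{\left(W \right)} = 175$
$\left(f{\left(19,-41 \right)} - 15037\right) + N{\left(-183 \right)} = \left(45 - 15037\right) + 175 = -14992 + 175 = -14817$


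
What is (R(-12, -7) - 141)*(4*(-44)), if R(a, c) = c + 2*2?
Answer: 25344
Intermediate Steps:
R(a, c) = 4 + c (R(a, c) = c + 4 = 4 + c)
(R(-12, -7) - 141)*(4*(-44)) = ((4 - 7) - 141)*(4*(-44)) = (-3 - 141)*(-176) = -144*(-176) = 25344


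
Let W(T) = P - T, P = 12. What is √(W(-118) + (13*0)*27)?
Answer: √130 ≈ 11.402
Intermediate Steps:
W(T) = 12 - T
√(W(-118) + (13*0)*27) = √((12 - 1*(-118)) + (13*0)*27) = √((12 + 118) + 0*27) = √(130 + 0) = √130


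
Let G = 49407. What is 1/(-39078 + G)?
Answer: 1/10329 ≈ 9.6815e-5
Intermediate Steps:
1/(-39078 + G) = 1/(-39078 + 49407) = 1/10329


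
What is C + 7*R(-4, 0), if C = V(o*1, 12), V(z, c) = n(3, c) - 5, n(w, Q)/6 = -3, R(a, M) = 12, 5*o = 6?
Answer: 61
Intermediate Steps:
o = 6/5 (o = (⅕)*6 = 6/5 ≈ 1.2000)
n(w, Q) = -18 (n(w, Q) = 6*(-3) = -18)
V(z, c) = -23 (V(z, c) = -18 - 5 = -23)
C = -23
C + 7*R(-4, 0) = -23 + 7*12 = -23 + 84 = 61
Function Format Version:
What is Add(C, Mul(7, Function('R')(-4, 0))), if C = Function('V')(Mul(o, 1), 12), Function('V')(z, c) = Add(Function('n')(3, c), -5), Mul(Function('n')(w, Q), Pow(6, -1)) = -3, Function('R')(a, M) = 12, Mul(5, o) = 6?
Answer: 61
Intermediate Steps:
o = Rational(6, 5) (o = Mul(Rational(1, 5), 6) = Rational(6, 5) ≈ 1.2000)
Function('n')(w, Q) = -18 (Function('n')(w, Q) = Mul(6, -3) = -18)
Function('V')(z, c) = -23 (Function('V')(z, c) = Add(-18, -5) = -23)
C = -23
Add(C, Mul(7, Function('R')(-4, 0))) = Add(-23, Mul(7, 12)) = Add(-23, 84) = 61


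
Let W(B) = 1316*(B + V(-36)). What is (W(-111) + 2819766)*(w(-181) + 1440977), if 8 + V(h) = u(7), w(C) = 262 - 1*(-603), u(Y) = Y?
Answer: 3853141072908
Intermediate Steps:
w(C) = 865 (w(C) = 262 + 603 = 865)
V(h) = -1 (V(h) = -8 + 7 = -1)
W(B) = -1316 + 1316*B (W(B) = 1316*(B - 1) = 1316*(-1 + B) = -1316 + 1316*B)
(W(-111) + 2819766)*(w(-181) + 1440977) = ((-1316 + 1316*(-111)) + 2819766)*(865 + 1440977) = ((-1316 - 146076) + 2819766)*1441842 = (-147392 + 2819766)*1441842 = 2672374*1441842 = 3853141072908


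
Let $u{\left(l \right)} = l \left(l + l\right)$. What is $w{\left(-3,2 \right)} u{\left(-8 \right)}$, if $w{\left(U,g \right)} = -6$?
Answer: $-768$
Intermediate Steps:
$u{\left(l \right)} = 2 l^{2}$ ($u{\left(l \right)} = l 2 l = 2 l^{2}$)
$w{\left(-3,2 \right)} u{\left(-8 \right)} = - 6 \cdot 2 \left(-8\right)^{2} = - 6 \cdot 2 \cdot 64 = \left(-6\right) 128 = -768$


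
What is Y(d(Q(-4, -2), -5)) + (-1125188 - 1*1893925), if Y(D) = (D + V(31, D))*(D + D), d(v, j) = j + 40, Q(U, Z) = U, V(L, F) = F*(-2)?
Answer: -3021563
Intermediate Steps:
V(L, F) = -2*F
d(v, j) = 40 + j
Y(D) = -2*D**2 (Y(D) = (D - 2*D)*(D + D) = (-D)*(2*D) = -2*D**2)
Y(d(Q(-4, -2), -5)) + (-1125188 - 1*1893925) = -2*(40 - 5)**2 + (-1125188 - 1*1893925) = -2*35**2 + (-1125188 - 1893925) = -2*1225 - 3019113 = -2450 - 3019113 = -3021563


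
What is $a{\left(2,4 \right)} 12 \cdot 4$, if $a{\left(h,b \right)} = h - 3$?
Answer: $-48$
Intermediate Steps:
$a{\left(h,b \right)} = -3 + h$
$a{\left(2,4 \right)} 12 \cdot 4 = \left(-3 + 2\right) 12 \cdot 4 = \left(-1\right) 12 \cdot 4 = \left(-12\right) 4 = -48$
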